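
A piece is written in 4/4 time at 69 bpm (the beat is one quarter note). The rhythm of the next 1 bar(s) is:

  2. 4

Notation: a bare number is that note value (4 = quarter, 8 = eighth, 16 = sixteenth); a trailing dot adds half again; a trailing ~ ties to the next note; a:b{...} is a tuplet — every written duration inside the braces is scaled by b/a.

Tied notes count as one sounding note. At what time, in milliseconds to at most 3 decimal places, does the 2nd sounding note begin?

note 2 onset = 3b = 2608.696ms

1. 0.0ms @ 0 + 2608.696ms (3)
2. 2608.696ms @ 3 + 869.565ms (1)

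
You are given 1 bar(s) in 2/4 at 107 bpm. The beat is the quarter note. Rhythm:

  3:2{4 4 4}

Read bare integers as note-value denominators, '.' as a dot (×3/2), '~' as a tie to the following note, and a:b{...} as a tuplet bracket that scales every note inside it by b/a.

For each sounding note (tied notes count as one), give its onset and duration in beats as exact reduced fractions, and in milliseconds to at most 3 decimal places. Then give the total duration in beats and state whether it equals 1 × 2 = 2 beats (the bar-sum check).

1) 0.0ms=0b +373.832ms=2/3b
2) 373.832ms=2/3b +373.832ms=2/3b
3) 747.664ms=4/3b +373.832ms=2/3b
Σ=2b of 2 (107bpm 2/4) — PASS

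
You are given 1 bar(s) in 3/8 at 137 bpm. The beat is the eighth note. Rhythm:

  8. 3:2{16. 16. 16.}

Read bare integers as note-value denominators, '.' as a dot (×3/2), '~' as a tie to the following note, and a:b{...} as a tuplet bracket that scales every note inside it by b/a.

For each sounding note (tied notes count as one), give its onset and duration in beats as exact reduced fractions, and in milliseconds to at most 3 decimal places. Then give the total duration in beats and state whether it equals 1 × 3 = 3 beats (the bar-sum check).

1) 0.0ms=0b +656.934ms=3/2b
2) 656.934ms=3/2b +218.978ms=1/2b
3) 875.912ms=2b +218.978ms=1/2b
4) 1094.891ms=5/2b +218.978ms=1/2b
Σ=3b of 3 (137bpm 3/8) — PASS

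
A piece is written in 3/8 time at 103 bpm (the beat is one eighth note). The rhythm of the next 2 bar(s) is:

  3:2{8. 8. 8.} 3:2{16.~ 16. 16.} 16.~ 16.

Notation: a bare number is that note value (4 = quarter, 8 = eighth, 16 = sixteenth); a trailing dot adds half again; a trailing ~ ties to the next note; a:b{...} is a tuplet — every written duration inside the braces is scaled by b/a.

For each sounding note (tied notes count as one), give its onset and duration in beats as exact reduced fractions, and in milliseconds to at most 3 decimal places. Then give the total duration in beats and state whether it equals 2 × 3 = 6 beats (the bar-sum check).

1) 0.0ms=0b +582.524ms=1b
2) 582.524ms=1b +582.524ms=1b
3) 1165.049ms=2b +582.524ms=1b
4) 1747.573ms=3b +582.524ms=1b
5) 2330.097ms=4b +291.262ms=1/2b
6) 2621.359ms=9/2b +873.786ms=3/2b
Σ=6b of 6 (103bpm 3/8) — PASS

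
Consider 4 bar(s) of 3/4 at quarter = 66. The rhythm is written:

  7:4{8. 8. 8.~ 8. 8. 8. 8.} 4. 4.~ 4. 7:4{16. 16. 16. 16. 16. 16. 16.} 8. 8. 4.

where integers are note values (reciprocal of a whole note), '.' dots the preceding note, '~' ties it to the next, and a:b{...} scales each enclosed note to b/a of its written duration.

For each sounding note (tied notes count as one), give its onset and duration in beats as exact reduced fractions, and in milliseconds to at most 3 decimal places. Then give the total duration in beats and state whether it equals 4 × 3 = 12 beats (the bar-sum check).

1) 0.0ms=0b +389.61ms=3/7b
2) 389.61ms=3/7b +389.61ms=3/7b
3) 779.221ms=6/7b +779.221ms=6/7b
4) 1558.442ms=12/7b +389.61ms=3/7b
5) 1948.052ms=15/7b +389.61ms=3/7b
6) 2337.662ms=18/7b +389.61ms=3/7b
7) 2727.273ms=3b +1363.636ms=3/2b
8) 4090.909ms=9/2b +2727.273ms=3b
9) 6818.182ms=15/2b +194.805ms=3/14b
10) 7012.987ms=54/7b +194.805ms=3/14b
11) 7207.792ms=111/14b +194.805ms=3/14b
12) 7402.597ms=57/7b +194.805ms=3/14b
13) 7597.403ms=117/14b +194.805ms=3/14b
14) 7792.208ms=60/7b +194.805ms=3/14b
15) 7987.013ms=123/14b +194.805ms=3/14b
16) 8181.818ms=9b +681.818ms=3/4b
17) 8863.636ms=39/4b +681.818ms=3/4b
18) 9545.455ms=21/2b +1363.636ms=3/2b
Σ=12b of 12 (66bpm 3/4) — PASS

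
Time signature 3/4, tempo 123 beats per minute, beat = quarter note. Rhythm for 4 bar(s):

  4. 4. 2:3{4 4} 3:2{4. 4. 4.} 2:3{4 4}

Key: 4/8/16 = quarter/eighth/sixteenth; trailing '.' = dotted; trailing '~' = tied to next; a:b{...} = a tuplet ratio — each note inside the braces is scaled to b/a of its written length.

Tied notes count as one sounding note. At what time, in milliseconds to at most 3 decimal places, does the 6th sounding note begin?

note 6 onset = 7b = 3414.634ms

1. 0.0ms @ 0 + 731.707ms (3/2)
2. 731.707ms @ 3/2 + 731.707ms (3/2)
3. 1463.415ms @ 3 + 731.707ms (3/2)
4. 2195.122ms @ 9/2 + 731.707ms (3/2)
5. 2926.829ms @ 6 + 487.805ms (1)
6. 3414.634ms @ 7 + 487.805ms (1)
7. 3902.439ms @ 8 + 487.805ms (1)
8. 4390.244ms @ 9 + 731.707ms (3/2)
9. 5121.951ms @ 21/2 + 731.707ms (3/2)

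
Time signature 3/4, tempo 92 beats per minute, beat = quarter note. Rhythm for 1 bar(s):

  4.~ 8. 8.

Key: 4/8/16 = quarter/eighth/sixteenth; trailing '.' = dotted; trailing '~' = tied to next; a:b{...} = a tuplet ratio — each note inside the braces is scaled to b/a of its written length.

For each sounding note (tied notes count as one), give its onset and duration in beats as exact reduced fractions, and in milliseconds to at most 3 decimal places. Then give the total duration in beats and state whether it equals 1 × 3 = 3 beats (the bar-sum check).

1) 0.0ms=0b +1467.391ms=9/4b
2) 1467.391ms=9/4b +489.13ms=3/4b
Σ=3b of 3 (92bpm 3/4) — PASS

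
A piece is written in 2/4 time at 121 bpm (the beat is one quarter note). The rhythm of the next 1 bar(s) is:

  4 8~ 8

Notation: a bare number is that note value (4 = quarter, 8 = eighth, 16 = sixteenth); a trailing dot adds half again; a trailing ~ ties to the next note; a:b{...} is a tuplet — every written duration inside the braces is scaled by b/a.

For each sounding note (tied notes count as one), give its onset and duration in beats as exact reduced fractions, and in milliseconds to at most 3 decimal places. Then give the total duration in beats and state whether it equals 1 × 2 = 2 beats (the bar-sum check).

1) 0.0ms=0b +495.868ms=1b
2) 495.868ms=1b +495.868ms=1b
Σ=2b of 2 (121bpm 2/4) — PASS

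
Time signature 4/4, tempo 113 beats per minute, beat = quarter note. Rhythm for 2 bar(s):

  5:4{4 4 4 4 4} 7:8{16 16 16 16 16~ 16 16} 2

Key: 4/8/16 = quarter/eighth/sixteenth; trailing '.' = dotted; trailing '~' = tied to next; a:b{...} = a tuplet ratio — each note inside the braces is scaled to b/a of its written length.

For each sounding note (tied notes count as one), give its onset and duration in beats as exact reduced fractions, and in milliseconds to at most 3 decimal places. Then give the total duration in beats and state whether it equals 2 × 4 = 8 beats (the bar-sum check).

1) 0.0ms=0b +424.779ms=4/5b
2) 424.779ms=4/5b +424.779ms=4/5b
3) 849.558ms=8/5b +424.779ms=4/5b
4) 1274.336ms=12/5b +424.779ms=4/5b
5) 1699.115ms=16/5b +424.779ms=4/5b
6) 2123.894ms=4b +151.707ms=2/7b
7) 2275.601ms=30/7b +151.707ms=2/7b
8) 2427.307ms=32/7b +151.707ms=2/7b
9) 2579.014ms=34/7b +151.707ms=2/7b
10) 2730.721ms=36/7b +303.413ms=4/7b
11) 3034.134ms=40/7b +151.707ms=2/7b
12) 3185.841ms=6b +1061.947ms=2b
Σ=8b of 8 (113bpm 4/4) — PASS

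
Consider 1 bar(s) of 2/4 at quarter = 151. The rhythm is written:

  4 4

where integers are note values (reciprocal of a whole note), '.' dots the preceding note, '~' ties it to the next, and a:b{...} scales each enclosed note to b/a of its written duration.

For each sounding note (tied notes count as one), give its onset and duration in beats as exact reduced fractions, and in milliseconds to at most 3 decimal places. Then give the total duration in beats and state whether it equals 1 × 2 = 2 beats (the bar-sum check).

1) 0.0ms=0b +397.351ms=1b
2) 397.351ms=1b +397.351ms=1b
Σ=2b of 2 (151bpm 2/4) — PASS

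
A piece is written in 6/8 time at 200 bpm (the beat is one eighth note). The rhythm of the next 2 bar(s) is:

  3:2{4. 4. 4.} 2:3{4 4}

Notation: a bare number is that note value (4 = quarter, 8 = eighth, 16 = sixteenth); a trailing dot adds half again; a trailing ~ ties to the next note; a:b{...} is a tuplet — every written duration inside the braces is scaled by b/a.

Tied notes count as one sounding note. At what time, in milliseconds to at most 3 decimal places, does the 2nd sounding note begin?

1. 0.0ms @ 0 + 600.0ms (2)
2. 600.0ms @ 2 + 600.0ms (2)
3. 1200.0ms @ 4 + 600.0ms (2)
4. 1800.0ms @ 6 + 900.0ms (3)
5. 2700.0ms @ 9 + 900.0ms (3)

note 2 onset = 2b = 600.0ms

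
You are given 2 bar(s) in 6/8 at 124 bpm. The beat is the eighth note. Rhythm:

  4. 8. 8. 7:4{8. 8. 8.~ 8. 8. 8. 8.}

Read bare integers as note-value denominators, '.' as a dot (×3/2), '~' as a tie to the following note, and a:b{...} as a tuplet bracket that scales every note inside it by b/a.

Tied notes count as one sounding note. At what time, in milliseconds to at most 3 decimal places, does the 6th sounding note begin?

1. 0.0ms @ 0 + 1451.613ms (3)
2. 1451.613ms @ 3 + 725.806ms (3/2)
3. 2177.419ms @ 9/2 + 725.806ms (3/2)
4. 2903.226ms @ 6 + 414.747ms (6/7)
5. 3317.972ms @ 48/7 + 414.747ms (6/7)
6. 3732.719ms @ 54/7 + 829.493ms (12/7)
7. 4562.212ms @ 66/7 + 414.747ms (6/7)
8. 4976.959ms @ 72/7 + 414.747ms (6/7)
9. 5391.705ms @ 78/7 + 414.747ms (6/7)

note 6 onset = 54/7b = 3732.719ms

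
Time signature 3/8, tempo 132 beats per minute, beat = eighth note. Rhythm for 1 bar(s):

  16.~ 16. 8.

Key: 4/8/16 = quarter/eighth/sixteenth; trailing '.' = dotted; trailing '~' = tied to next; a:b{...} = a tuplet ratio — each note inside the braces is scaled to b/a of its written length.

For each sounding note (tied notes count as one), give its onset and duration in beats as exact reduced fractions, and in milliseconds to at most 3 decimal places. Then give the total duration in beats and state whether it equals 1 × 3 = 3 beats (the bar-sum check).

1) 0.0ms=0b +681.818ms=3/2b
2) 681.818ms=3/2b +681.818ms=3/2b
Σ=3b of 3 (132bpm 3/8) — PASS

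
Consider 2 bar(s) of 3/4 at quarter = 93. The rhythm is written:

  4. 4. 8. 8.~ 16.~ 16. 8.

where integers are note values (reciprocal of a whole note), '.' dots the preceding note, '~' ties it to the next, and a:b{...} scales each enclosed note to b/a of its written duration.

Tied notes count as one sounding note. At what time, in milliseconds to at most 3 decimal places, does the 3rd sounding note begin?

1. 0.0ms @ 0 + 967.742ms (3/2)
2. 967.742ms @ 3/2 + 967.742ms (3/2)
3. 1935.484ms @ 3 + 483.871ms (3/4)
4. 2419.355ms @ 15/4 + 967.742ms (3/2)
5. 3387.097ms @ 21/4 + 483.871ms (3/4)

note 3 onset = 3b = 1935.484ms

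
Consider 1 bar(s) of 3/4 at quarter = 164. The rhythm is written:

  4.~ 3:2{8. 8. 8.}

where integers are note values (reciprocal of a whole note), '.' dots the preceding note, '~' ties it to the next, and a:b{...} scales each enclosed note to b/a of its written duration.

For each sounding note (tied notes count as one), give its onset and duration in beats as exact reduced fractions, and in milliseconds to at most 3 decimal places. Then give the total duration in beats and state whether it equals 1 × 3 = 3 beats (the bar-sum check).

1) 0.0ms=0b +731.707ms=2b
2) 731.707ms=2b +182.927ms=1/2b
3) 914.634ms=5/2b +182.927ms=1/2b
Σ=3b of 3 (164bpm 3/4) — PASS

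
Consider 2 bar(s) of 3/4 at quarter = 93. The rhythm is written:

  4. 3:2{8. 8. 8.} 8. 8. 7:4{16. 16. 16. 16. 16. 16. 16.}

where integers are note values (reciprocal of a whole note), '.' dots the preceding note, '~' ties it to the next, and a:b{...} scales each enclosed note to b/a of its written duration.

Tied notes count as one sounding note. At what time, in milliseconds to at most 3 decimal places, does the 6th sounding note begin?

note 6 onset = 15/4b = 2419.355ms

1. 0.0ms @ 0 + 967.742ms (3/2)
2. 967.742ms @ 3/2 + 322.581ms (1/2)
3. 1290.323ms @ 2 + 322.581ms (1/2)
4. 1612.903ms @ 5/2 + 322.581ms (1/2)
5. 1935.484ms @ 3 + 483.871ms (3/4)
6. 2419.355ms @ 15/4 + 483.871ms (3/4)
7. 2903.226ms @ 9/2 + 138.249ms (3/14)
8. 3041.475ms @ 33/7 + 138.249ms (3/14)
9. 3179.724ms @ 69/14 + 138.249ms (3/14)
10. 3317.972ms @ 36/7 + 138.249ms (3/14)
11. 3456.221ms @ 75/14 + 138.249ms (3/14)
12. 3594.47ms @ 39/7 + 138.249ms (3/14)
13. 3732.719ms @ 81/14 + 138.249ms (3/14)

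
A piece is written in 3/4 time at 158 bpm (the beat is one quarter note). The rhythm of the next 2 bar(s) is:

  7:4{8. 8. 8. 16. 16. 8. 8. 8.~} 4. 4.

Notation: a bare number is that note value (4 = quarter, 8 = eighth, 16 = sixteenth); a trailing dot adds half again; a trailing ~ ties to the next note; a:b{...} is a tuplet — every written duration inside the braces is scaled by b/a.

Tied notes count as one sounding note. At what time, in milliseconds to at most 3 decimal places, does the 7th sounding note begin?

note 7 onset = 15/7b = 813.743ms

1. 0.0ms @ 0 + 162.749ms (3/7)
2. 162.749ms @ 3/7 + 162.749ms (3/7)
3. 325.497ms @ 6/7 + 162.749ms (3/7)
4. 488.246ms @ 9/7 + 81.374ms (3/14)
5. 569.62ms @ 3/2 + 81.374ms (3/14)
6. 650.995ms @ 12/7 + 162.749ms (3/7)
7. 813.743ms @ 15/7 + 162.749ms (3/7)
8. 976.492ms @ 18/7 + 732.369ms (27/14)
9. 1708.861ms @ 9/2 + 569.62ms (3/2)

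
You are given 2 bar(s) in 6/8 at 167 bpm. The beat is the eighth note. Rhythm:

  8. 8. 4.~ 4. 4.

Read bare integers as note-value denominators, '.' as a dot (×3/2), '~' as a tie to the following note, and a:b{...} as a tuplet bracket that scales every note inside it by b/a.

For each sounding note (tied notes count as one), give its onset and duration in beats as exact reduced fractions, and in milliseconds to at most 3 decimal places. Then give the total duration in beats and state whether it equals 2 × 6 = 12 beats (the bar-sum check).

1) 0.0ms=0b +538.922ms=3/2b
2) 538.922ms=3/2b +538.922ms=3/2b
3) 1077.844ms=3b +2155.689ms=6b
4) 3233.533ms=9b +1077.844ms=3b
Σ=12b of 12 (167bpm 6/8) — PASS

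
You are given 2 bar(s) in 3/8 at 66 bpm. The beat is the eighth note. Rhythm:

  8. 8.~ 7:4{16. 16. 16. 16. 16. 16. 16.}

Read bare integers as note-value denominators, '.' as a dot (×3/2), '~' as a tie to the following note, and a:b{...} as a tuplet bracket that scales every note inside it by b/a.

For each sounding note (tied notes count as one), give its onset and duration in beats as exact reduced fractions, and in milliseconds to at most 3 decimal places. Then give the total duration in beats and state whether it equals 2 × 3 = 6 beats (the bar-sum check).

1) 0.0ms=0b +1363.636ms=3/2b
2) 1363.636ms=3/2b +1753.247ms=27/14b
3) 3116.883ms=24/7b +389.61ms=3/7b
4) 3506.494ms=27/7b +389.61ms=3/7b
5) 3896.104ms=30/7b +389.61ms=3/7b
6) 4285.714ms=33/7b +389.61ms=3/7b
7) 4675.325ms=36/7b +389.61ms=3/7b
8) 5064.935ms=39/7b +389.61ms=3/7b
Σ=6b of 6 (66bpm 3/8) — PASS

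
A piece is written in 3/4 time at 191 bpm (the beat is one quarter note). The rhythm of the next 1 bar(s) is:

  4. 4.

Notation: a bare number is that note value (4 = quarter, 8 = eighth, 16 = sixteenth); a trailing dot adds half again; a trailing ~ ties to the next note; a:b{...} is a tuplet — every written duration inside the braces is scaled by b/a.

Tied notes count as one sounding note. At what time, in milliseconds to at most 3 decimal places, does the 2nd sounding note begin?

note 2 onset = 3/2b = 471.204ms

1. 0.0ms @ 0 + 471.204ms (3/2)
2. 471.204ms @ 3/2 + 471.204ms (3/2)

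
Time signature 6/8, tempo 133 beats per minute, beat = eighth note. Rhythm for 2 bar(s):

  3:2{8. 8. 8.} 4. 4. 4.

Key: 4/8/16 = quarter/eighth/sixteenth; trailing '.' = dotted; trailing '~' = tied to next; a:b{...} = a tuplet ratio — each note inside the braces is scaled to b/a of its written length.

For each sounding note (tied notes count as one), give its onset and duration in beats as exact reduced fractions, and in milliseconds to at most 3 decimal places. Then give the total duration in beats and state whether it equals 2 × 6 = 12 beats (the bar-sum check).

1) 0.0ms=0b +451.128ms=1b
2) 451.128ms=1b +451.128ms=1b
3) 902.256ms=2b +451.128ms=1b
4) 1353.383ms=3b +1353.383ms=3b
5) 2706.767ms=6b +1353.383ms=3b
6) 4060.15ms=9b +1353.383ms=3b
Σ=12b of 12 (133bpm 6/8) — PASS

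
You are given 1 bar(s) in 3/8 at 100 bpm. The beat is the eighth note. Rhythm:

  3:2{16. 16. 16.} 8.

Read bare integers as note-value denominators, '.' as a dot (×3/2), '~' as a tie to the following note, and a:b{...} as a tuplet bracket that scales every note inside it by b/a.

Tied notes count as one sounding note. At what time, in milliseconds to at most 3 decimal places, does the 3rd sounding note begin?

note 3 onset = 1b = 600.0ms

1. 0.0ms @ 0 + 300.0ms (1/2)
2. 300.0ms @ 1/2 + 300.0ms (1/2)
3. 600.0ms @ 1 + 300.0ms (1/2)
4. 900.0ms @ 3/2 + 900.0ms (3/2)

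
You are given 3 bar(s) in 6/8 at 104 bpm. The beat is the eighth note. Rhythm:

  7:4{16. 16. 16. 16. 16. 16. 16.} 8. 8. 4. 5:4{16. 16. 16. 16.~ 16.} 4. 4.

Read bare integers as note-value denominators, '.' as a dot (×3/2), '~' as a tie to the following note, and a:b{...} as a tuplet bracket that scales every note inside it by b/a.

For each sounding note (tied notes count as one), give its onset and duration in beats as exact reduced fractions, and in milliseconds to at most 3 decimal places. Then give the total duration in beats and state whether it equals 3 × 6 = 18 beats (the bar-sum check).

1) 0.0ms=0b +247.253ms=3/7b
2) 247.253ms=3/7b +247.253ms=3/7b
3) 494.505ms=6/7b +247.253ms=3/7b
4) 741.758ms=9/7b +247.253ms=3/7b
5) 989.011ms=12/7b +247.253ms=3/7b
6) 1236.264ms=15/7b +247.253ms=3/7b
7) 1483.516ms=18/7b +247.253ms=3/7b
8) 1730.769ms=3b +865.385ms=3/2b
9) 2596.154ms=9/2b +865.385ms=3/2b
10) 3461.538ms=6b +1730.769ms=3b
11) 5192.308ms=9b +346.154ms=3/5b
12) 5538.462ms=48/5b +346.154ms=3/5b
13) 5884.615ms=51/5b +346.154ms=3/5b
14) 6230.769ms=54/5b +692.308ms=6/5b
15) 6923.077ms=12b +1730.769ms=3b
16) 8653.846ms=15b +1730.769ms=3b
Σ=18b of 18 (104bpm 6/8) — PASS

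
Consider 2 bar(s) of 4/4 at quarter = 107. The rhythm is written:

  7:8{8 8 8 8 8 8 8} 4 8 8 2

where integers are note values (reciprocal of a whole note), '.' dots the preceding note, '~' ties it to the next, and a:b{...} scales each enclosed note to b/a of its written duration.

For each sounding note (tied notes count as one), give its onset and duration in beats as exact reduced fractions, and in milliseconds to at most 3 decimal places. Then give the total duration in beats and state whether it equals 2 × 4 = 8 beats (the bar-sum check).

1) 0.0ms=0b +320.427ms=4/7b
2) 320.427ms=4/7b +320.427ms=4/7b
3) 640.854ms=8/7b +320.427ms=4/7b
4) 961.282ms=12/7b +320.427ms=4/7b
5) 1281.709ms=16/7b +320.427ms=4/7b
6) 1602.136ms=20/7b +320.427ms=4/7b
7) 1922.563ms=24/7b +320.427ms=4/7b
8) 2242.991ms=4b +560.748ms=1b
9) 2803.738ms=5b +280.374ms=1/2b
10) 3084.112ms=11/2b +280.374ms=1/2b
11) 3364.486ms=6b +1121.495ms=2b
Σ=8b of 8 (107bpm 4/4) — PASS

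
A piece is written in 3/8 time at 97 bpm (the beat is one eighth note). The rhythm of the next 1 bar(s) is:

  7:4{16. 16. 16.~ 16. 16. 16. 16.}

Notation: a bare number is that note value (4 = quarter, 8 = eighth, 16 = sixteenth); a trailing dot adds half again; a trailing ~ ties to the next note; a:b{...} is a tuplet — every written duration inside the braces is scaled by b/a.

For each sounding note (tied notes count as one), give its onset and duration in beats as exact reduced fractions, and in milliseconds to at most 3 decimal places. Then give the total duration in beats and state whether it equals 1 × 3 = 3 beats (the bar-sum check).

1) 0.0ms=0b +265.096ms=3/7b
2) 265.096ms=3/7b +265.096ms=3/7b
3) 530.191ms=6/7b +530.191ms=6/7b
4) 1060.383ms=12/7b +265.096ms=3/7b
5) 1325.479ms=15/7b +265.096ms=3/7b
6) 1590.574ms=18/7b +265.096ms=3/7b
Σ=3b of 3 (97bpm 3/8) — PASS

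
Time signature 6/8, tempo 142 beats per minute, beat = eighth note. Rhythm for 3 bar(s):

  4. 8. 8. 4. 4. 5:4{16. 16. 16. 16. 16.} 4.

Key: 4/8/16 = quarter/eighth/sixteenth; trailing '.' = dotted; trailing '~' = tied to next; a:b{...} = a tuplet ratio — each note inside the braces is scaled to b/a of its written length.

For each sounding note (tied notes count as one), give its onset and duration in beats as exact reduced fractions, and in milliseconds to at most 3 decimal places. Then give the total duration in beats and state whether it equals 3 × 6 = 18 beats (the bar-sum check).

1) 0.0ms=0b +1267.606ms=3b
2) 1267.606ms=3b +633.803ms=3/2b
3) 1901.408ms=9/2b +633.803ms=3/2b
4) 2535.211ms=6b +1267.606ms=3b
5) 3802.817ms=9b +1267.606ms=3b
6) 5070.423ms=12b +253.521ms=3/5b
7) 5323.944ms=63/5b +253.521ms=3/5b
8) 5577.465ms=66/5b +253.521ms=3/5b
9) 5830.986ms=69/5b +253.521ms=3/5b
10) 6084.507ms=72/5b +253.521ms=3/5b
11) 6338.028ms=15b +1267.606ms=3b
Σ=18b of 18 (142bpm 6/8) — PASS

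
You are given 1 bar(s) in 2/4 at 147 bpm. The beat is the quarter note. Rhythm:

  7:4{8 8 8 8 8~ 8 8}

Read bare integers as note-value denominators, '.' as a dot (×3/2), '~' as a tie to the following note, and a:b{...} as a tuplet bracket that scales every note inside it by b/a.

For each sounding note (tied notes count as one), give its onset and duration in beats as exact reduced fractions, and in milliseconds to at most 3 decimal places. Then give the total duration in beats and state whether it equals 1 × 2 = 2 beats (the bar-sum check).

1) 0.0ms=0b +116.618ms=2/7b
2) 116.618ms=2/7b +116.618ms=2/7b
3) 233.236ms=4/7b +116.618ms=2/7b
4) 349.854ms=6/7b +116.618ms=2/7b
5) 466.472ms=8/7b +233.236ms=4/7b
6) 699.708ms=12/7b +116.618ms=2/7b
Σ=2b of 2 (147bpm 2/4) — PASS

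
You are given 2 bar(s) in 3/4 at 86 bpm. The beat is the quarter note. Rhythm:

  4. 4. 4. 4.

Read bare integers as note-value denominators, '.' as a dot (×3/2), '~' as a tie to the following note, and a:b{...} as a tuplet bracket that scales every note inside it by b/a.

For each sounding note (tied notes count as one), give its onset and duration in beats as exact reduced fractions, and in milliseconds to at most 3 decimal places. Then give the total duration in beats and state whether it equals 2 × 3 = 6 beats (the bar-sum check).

1) 0.0ms=0b +1046.512ms=3/2b
2) 1046.512ms=3/2b +1046.512ms=3/2b
3) 2093.023ms=3b +1046.512ms=3/2b
4) 3139.535ms=9/2b +1046.512ms=3/2b
Σ=6b of 6 (86bpm 3/4) — PASS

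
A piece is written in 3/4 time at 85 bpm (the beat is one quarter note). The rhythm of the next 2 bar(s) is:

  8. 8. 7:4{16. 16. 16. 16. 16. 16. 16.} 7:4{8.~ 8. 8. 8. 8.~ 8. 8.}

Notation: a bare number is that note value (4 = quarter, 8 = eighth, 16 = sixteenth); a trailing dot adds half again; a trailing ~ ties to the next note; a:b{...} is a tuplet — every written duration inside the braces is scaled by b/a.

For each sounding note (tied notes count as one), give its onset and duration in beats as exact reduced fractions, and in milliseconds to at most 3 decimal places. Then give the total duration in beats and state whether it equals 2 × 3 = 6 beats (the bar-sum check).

1) 0.0ms=0b +529.412ms=3/4b
2) 529.412ms=3/4b +529.412ms=3/4b
3) 1058.824ms=3/2b +151.261ms=3/14b
4) 1210.084ms=12/7b +151.261ms=3/14b
5) 1361.345ms=27/14b +151.261ms=3/14b
6) 1512.605ms=15/7b +151.261ms=3/14b
7) 1663.866ms=33/14b +151.261ms=3/14b
8) 1815.126ms=18/7b +151.261ms=3/14b
9) 1966.387ms=39/14b +151.261ms=3/14b
10) 2117.647ms=3b +605.042ms=6/7b
11) 2722.689ms=27/7b +302.521ms=3/7b
12) 3025.21ms=30/7b +302.521ms=3/7b
13) 3327.731ms=33/7b +605.042ms=6/7b
14) 3932.773ms=39/7b +302.521ms=3/7b
Σ=6b of 6 (85bpm 3/4) — PASS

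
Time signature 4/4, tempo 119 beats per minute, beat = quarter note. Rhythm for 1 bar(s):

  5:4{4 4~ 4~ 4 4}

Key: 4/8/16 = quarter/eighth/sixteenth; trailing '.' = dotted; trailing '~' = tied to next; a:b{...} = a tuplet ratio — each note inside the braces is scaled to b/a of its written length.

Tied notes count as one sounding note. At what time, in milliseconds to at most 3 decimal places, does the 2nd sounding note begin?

note 2 onset = 4/5b = 403.361ms

1. 0.0ms @ 0 + 403.361ms (4/5)
2. 403.361ms @ 4/5 + 1210.084ms (12/5)
3. 1613.445ms @ 16/5 + 403.361ms (4/5)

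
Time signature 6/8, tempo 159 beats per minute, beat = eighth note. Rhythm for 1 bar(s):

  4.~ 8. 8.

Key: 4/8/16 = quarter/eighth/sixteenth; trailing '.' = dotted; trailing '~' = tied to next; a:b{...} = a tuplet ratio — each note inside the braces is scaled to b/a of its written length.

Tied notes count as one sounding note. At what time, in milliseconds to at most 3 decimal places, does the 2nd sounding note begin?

note 2 onset = 9/2b = 1698.113ms

1. 0.0ms @ 0 + 1698.113ms (9/2)
2. 1698.113ms @ 9/2 + 566.038ms (3/2)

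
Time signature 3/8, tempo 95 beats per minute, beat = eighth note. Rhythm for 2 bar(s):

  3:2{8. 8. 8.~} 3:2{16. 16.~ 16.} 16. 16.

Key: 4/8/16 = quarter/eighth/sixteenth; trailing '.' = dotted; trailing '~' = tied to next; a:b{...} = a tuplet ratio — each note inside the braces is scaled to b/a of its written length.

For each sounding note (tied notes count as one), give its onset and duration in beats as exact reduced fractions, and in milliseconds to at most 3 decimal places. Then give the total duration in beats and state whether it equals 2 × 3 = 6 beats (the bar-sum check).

1) 0.0ms=0b +631.579ms=1b
2) 631.579ms=1b +631.579ms=1b
3) 1263.158ms=2b +947.368ms=3/2b
4) 2210.526ms=7/2b +631.579ms=1b
5) 2842.105ms=9/2b +473.684ms=3/4b
6) 3315.789ms=21/4b +473.684ms=3/4b
Σ=6b of 6 (95bpm 3/8) — PASS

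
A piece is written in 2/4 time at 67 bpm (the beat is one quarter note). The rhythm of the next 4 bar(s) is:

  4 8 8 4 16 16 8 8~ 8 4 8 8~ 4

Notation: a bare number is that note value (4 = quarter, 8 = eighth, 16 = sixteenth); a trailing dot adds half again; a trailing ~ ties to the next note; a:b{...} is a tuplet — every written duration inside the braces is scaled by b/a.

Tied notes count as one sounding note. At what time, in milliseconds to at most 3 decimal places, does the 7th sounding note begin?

note 7 onset = 7/2b = 3134.328ms

1. 0.0ms @ 0 + 895.522ms (1)
2. 895.522ms @ 1 + 447.761ms (1/2)
3. 1343.284ms @ 3/2 + 447.761ms (1/2)
4. 1791.045ms @ 2 + 895.522ms (1)
5. 2686.567ms @ 3 + 223.881ms (1/4)
6. 2910.448ms @ 13/4 + 223.881ms (1/4)
7. 3134.328ms @ 7/2 + 447.761ms (1/2)
8. 3582.09ms @ 4 + 895.522ms (1)
9. 4477.612ms @ 5 + 895.522ms (1)
10. 5373.134ms @ 6 + 447.761ms (1/2)
11. 5820.896ms @ 13/2 + 1343.284ms (3/2)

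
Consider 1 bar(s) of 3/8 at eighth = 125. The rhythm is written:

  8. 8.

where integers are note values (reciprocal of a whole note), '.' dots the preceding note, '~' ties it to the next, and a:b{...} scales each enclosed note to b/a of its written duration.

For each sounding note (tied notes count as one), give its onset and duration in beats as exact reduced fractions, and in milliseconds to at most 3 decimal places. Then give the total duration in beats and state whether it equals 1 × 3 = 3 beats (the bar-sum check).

1) 0.0ms=0b +720.0ms=3/2b
2) 720.0ms=3/2b +720.0ms=3/2b
Σ=3b of 3 (125bpm 3/8) — PASS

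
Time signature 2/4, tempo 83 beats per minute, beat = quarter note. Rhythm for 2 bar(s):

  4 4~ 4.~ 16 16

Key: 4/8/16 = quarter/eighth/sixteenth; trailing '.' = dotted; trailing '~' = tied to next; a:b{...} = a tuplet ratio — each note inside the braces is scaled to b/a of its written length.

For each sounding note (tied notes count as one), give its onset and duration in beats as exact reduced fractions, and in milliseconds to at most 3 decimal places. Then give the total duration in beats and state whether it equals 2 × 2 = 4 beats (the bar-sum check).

1) 0.0ms=0b +722.892ms=1b
2) 722.892ms=1b +1987.952ms=11/4b
3) 2710.843ms=15/4b +180.723ms=1/4b
Σ=4b of 4 (83bpm 2/4) — PASS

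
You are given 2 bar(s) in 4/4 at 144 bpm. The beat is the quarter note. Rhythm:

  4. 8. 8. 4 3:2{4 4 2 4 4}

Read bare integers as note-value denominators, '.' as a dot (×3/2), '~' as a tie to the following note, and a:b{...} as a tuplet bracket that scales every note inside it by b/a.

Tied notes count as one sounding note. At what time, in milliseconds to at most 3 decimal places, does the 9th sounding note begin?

note 9 onset = 22/3b = 3055.556ms

1. 0.0ms @ 0 + 625.0ms (3/2)
2. 625.0ms @ 3/2 + 312.5ms (3/4)
3. 937.5ms @ 9/4 + 312.5ms (3/4)
4. 1250.0ms @ 3 + 416.667ms (1)
5. 1666.667ms @ 4 + 277.778ms (2/3)
6. 1944.444ms @ 14/3 + 277.778ms (2/3)
7. 2222.222ms @ 16/3 + 555.556ms (4/3)
8. 2777.778ms @ 20/3 + 277.778ms (2/3)
9. 3055.556ms @ 22/3 + 277.778ms (2/3)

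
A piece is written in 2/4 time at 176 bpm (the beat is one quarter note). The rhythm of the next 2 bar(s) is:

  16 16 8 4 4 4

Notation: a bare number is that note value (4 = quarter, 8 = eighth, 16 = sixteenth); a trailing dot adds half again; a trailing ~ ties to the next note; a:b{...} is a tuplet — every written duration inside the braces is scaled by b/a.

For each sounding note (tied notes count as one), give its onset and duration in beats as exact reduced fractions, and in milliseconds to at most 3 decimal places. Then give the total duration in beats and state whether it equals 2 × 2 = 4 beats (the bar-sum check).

1) 0.0ms=0b +85.227ms=1/4b
2) 85.227ms=1/4b +85.227ms=1/4b
3) 170.455ms=1/2b +170.455ms=1/2b
4) 340.909ms=1b +340.909ms=1b
5) 681.818ms=2b +340.909ms=1b
6) 1022.727ms=3b +340.909ms=1b
Σ=4b of 4 (176bpm 2/4) — PASS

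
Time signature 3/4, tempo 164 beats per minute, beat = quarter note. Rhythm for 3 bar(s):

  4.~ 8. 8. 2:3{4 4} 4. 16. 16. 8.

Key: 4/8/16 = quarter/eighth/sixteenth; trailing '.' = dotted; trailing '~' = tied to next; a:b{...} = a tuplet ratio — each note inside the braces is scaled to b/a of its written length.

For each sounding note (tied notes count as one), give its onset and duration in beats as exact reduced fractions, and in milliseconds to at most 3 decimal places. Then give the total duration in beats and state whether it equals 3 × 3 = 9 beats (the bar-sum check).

1) 0.0ms=0b +823.171ms=9/4b
2) 823.171ms=9/4b +274.39ms=3/4b
3) 1097.561ms=3b +548.78ms=3/2b
4) 1646.341ms=9/2b +548.78ms=3/2b
5) 2195.122ms=6b +548.78ms=3/2b
6) 2743.902ms=15/2b +137.195ms=3/8b
7) 2881.098ms=63/8b +137.195ms=3/8b
8) 3018.293ms=33/4b +274.39ms=3/4b
Σ=9b of 9 (164bpm 3/4) — PASS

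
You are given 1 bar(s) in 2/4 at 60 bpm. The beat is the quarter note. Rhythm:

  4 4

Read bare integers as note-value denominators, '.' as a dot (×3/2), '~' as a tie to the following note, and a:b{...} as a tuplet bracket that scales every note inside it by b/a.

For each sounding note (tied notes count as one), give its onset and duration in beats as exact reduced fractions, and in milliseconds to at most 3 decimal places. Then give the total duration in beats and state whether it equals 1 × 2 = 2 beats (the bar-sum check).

1) 0.0ms=0b +1000.0ms=1b
2) 1000.0ms=1b +1000.0ms=1b
Σ=2b of 2 (60bpm 2/4) — PASS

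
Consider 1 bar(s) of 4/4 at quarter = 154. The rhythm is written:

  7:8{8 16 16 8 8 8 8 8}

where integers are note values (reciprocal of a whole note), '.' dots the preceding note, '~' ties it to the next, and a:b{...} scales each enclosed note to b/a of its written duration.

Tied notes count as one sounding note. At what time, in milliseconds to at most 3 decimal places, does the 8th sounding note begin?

1. 0.0ms @ 0 + 222.635ms (4/7)
2. 222.635ms @ 4/7 + 111.317ms (2/7)
3. 333.952ms @ 6/7 + 111.317ms (2/7)
4. 445.269ms @ 8/7 + 222.635ms (4/7)
5. 667.904ms @ 12/7 + 222.635ms (4/7)
6. 890.538ms @ 16/7 + 222.635ms (4/7)
7. 1113.173ms @ 20/7 + 222.635ms (4/7)
8. 1335.807ms @ 24/7 + 222.635ms (4/7)

note 8 onset = 24/7b = 1335.807ms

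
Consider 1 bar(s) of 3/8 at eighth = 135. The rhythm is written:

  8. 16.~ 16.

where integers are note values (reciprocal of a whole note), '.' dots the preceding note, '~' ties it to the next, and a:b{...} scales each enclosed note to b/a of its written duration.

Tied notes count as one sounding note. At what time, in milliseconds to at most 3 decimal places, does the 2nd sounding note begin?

1. 0.0ms @ 0 + 666.667ms (3/2)
2. 666.667ms @ 3/2 + 666.667ms (3/2)

note 2 onset = 3/2b = 666.667ms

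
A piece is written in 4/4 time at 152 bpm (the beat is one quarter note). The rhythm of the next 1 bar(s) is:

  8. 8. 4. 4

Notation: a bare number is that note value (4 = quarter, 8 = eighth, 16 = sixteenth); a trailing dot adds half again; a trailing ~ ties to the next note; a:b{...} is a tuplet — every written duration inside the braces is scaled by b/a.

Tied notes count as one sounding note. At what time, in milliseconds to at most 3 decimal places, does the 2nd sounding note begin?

1. 0.0ms @ 0 + 296.053ms (3/4)
2. 296.053ms @ 3/4 + 296.053ms (3/4)
3. 592.105ms @ 3/2 + 592.105ms (3/2)
4. 1184.211ms @ 3 + 394.737ms (1)

note 2 onset = 3/4b = 296.053ms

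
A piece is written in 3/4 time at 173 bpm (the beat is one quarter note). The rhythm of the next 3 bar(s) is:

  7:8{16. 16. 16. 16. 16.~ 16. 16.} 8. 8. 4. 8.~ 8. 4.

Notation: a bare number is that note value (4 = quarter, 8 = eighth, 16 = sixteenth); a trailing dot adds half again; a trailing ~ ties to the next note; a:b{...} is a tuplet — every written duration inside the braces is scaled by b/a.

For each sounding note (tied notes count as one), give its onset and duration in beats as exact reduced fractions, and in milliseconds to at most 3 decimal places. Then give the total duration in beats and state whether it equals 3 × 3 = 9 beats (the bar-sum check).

1) 0.0ms=0b +148.637ms=3/7b
2) 148.637ms=3/7b +148.637ms=3/7b
3) 297.275ms=6/7b +148.637ms=3/7b
4) 445.912ms=9/7b +148.637ms=3/7b
5) 594.55ms=12/7b +297.275ms=6/7b
6) 891.825ms=18/7b +148.637ms=3/7b
7) 1040.462ms=3b +260.116ms=3/4b
8) 1300.578ms=15/4b +260.116ms=3/4b
9) 1560.694ms=9/2b +520.231ms=3/2b
10) 2080.925ms=6b +520.231ms=3/2b
11) 2601.156ms=15/2b +520.231ms=3/2b
Σ=9b of 9 (173bpm 3/4) — PASS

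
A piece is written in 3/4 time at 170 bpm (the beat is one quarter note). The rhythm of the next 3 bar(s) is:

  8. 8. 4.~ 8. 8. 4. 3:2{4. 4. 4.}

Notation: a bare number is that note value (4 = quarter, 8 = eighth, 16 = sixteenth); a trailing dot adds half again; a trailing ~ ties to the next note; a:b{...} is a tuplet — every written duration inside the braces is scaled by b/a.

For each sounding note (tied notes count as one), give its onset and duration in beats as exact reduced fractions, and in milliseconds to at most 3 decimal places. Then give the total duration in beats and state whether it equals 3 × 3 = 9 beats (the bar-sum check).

1) 0.0ms=0b +264.706ms=3/4b
2) 264.706ms=3/4b +264.706ms=3/4b
3) 529.412ms=3/2b +794.118ms=9/4b
4) 1323.529ms=15/4b +264.706ms=3/4b
5) 1588.235ms=9/2b +529.412ms=3/2b
6) 2117.647ms=6b +352.941ms=1b
7) 2470.588ms=7b +352.941ms=1b
8) 2823.529ms=8b +352.941ms=1b
Σ=9b of 9 (170bpm 3/4) — PASS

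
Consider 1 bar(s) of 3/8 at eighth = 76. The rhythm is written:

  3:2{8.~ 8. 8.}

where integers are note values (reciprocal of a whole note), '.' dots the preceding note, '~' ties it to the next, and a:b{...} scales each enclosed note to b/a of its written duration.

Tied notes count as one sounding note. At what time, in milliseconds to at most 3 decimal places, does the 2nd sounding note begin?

note 2 onset = 2b = 1578.947ms

1. 0.0ms @ 0 + 1578.947ms (2)
2. 1578.947ms @ 2 + 789.474ms (1)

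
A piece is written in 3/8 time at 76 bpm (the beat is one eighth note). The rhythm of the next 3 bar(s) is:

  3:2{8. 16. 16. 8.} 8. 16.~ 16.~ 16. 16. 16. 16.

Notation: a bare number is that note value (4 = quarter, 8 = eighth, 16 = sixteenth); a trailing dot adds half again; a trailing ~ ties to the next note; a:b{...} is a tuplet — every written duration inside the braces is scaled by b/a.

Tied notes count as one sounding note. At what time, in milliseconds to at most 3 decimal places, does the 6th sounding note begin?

1. 0.0ms @ 0 + 789.474ms (1)
2. 789.474ms @ 1 + 394.737ms (1/2)
3. 1184.211ms @ 3/2 + 394.737ms (1/2)
4. 1578.947ms @ 2 + 789.474ms (1)
5. 2368.421ms @ 3 + 1184.211ms (3/2)
6. 3552.632ms @ 9/2 + 1776.316ms (9/4)
7. 5328.947ms @ 27/4 + 592.105ms (3/4)
8. 5921.053ms @ 15/2 + 592.105ms (3/4)
9. 6513.158ms @ 33/4 + 592.105ms (3/4)

note 6 onset = 9/2b = 3552.632ms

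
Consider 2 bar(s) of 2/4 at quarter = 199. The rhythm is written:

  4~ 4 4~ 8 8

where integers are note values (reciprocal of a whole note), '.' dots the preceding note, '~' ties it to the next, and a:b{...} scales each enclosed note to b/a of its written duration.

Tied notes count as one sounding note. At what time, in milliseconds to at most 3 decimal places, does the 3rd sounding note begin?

note 3 onset = 7/2b = 1055.276ms

1. 0.0ms @ 0 + 603.015ms (2)
2. 603.015ms @ 2 + 452.261ms (3/2)
3. 1055.276ms @ 7/2 + 150.754ms (1/2)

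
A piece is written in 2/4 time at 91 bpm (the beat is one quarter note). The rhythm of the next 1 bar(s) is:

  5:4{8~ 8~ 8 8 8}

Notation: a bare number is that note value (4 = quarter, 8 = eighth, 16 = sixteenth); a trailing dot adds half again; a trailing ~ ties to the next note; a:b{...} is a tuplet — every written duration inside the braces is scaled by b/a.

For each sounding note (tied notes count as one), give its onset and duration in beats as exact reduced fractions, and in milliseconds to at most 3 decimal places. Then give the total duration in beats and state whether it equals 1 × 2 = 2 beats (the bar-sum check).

1) 0.0ms=0b +791.209ms=6/5b
2) 791.209ms=6/5b +263.736ms=2/5b
3) 1054.945ms=8/5b +263.736ms=2/5b
Σ=2b of 2 (91bpm 2/4) — PASS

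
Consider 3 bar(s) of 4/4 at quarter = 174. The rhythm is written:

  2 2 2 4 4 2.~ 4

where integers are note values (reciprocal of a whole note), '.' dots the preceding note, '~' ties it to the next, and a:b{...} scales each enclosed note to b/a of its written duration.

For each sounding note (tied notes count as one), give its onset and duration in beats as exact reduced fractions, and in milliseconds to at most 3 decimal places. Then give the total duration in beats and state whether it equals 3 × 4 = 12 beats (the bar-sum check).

1) 0.0ms=0b +689.655ms=2b
2) 689.655ms=2b +689.655ms=2b
3) 1379.31ms=4b +689.655ms=2b
4) 2068.966ms=6b +344.828ms=1b
5) 2413.793ms=7b +344.828ms=1b
6) 2758.621ms=8b +1379.31ms=4b
Σ=12b of 12 (174bpm 4/4) — PASS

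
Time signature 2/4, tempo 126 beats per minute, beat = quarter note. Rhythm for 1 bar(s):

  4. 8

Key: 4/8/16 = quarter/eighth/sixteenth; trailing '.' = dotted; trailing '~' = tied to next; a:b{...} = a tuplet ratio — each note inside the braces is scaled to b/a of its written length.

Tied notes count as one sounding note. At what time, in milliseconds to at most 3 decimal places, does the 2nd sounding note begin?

note 2 onset = 3/2b = 714.286ms

1. 0.0ms @ 0 + 714.286ms (3/2)
2. 714.286ms @ 3/2 + 238.095ms (1/2)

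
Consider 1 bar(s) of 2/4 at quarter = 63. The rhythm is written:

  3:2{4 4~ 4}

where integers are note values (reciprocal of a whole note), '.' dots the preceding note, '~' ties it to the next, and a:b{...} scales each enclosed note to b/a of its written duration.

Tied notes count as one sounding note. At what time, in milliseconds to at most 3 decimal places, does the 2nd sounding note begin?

note 2 onset = 2/3b = 634.921ms

1. 0.0ms @ 0 + 634.921ms (2/3)
2. 634.921ms @ 2/3 + 1269.841ms (4/3)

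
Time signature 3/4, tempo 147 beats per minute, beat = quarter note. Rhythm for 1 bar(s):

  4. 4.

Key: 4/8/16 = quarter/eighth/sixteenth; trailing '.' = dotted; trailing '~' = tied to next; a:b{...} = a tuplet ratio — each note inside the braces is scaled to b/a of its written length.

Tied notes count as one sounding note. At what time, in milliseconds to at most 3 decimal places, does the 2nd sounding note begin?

note 2 onset = 3/2b = 612.245ms

1. 0.0ms @ 0 + 612.245ms (3/2)
2. 612.245ms @ 3/2 + 612.245ms (3/2)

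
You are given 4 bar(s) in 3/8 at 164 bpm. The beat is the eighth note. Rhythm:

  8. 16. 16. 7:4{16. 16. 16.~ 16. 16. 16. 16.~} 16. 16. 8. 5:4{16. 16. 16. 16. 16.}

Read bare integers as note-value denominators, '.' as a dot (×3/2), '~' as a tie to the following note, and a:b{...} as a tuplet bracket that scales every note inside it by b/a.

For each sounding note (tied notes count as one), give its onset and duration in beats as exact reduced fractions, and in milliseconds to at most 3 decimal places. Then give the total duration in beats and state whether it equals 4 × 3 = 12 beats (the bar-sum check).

1) 0.0ms=0b +548.78ms=3/2b
2) 548.78ms=3/2b +274.39ms=3/4b
3) 823.171ms=9/4b +274.39ms=3/4b
4) 1097.561ms=3b +156.794ms=3/7b
5) 1254.355ms=24/7b +156.794ms=3/7b
6) 1411.15ms=27/7b +313.589ms=6/7b
7) 1724.739ms=33/7b +156.794ms=3/7b
8) 1881.533ms=36/7b +156.794ms=3/7b
9) 2038.328ms=39/7b +431.185ms=33/28b
10) 2469.512ms=27/4b +274.39ms=3/4b
11) 2743.902ms=15/2b +548.78ms=3/2b
12) 3292.683ms=9b +219.512ms=3/5b
13) 3512.195ms=48/5b +219.512ms=3/5b
14) 3731.707ms=51/5b +219.512ms=3/5b
15) 3951.22ms=54/5b +219.512ms=3/5b
16) 4170.732ms=57/5b +219.512ms=3/5b
Σ=12b of 12 (164bpm 3/8) — PASS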